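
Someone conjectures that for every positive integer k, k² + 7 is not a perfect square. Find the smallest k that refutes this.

k = 3

A counterexample is any positive integer k such that k² + 7 is a perfect square; we check each in order.
For k = 1, 2 the conclusion holds.
k = 3: 3² + 7 = 16 = 4², a perfect square.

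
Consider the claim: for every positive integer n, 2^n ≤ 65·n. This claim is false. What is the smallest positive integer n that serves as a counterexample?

n = 10

We need the least positive integer n for which 2^n > 65·n.
For n = 1, 2, 3, 4, 5, 6, 7, 8, 9 the conclusion holds.
n = 10: 2^n = 1024 and 65·n = 650, so 1024 > 650.
Hence n = 10 is a counterexample.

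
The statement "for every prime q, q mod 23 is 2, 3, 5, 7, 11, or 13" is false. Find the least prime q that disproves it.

Check each prime q in order until the claim fails.
For q = 2, 3, 5, 7, 11, 13 the conclusion holds.
q = 17: 17 mod 23 = 17 — not in {2, 3, 5, 7, 11, 13}.

q = 17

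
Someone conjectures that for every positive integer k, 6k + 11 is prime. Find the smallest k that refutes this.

We need the least positive integer k for which 6k + 11 is not prime.
For k = 1, 2, 3 the conclusion holds.
k = 4: 6k + 11 = 35 = 5 × 7, composite.

k = 4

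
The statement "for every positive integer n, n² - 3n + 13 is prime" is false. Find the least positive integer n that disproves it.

For n = 1, 2, 3, 4, …, 9, 10, 11 the conclusion holds.
n = 12: n² - 3n + 13 = 121 = 11 × 11, composite.
So n = 12 is the smallest counterexample.

n = 12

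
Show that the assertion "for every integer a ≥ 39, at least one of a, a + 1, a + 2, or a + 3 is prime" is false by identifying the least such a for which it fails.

Check each integer a ≥ 39 in order until a, a + 1, a + 2, a + 3 are all composite.
For a = 39, 40, 41, 42, 43, 44, 45, 46, 47 the conclusion holds.
a = 48: 48 = 2 × 24; 49 = 7 × 7; 50 = 2 × 25; 51 = 3 × 17 — all composite.

a = 48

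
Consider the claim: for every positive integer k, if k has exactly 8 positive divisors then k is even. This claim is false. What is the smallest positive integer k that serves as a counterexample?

For k = 24, 30, 40, 42, …, 88, 102, 104 the conclusion holds.
k = 105: divisors of 105: 1, 3, 5, 7, 15, 21, 35, 105; 105 is odd.

k = 105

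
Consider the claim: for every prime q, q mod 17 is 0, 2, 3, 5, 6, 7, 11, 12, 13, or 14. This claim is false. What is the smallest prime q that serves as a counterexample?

We need the least prime q for which the claim fails.
The first 13 eligible values, up to q = 41, all satisfy the conclusion.
q = 43: 43 mod 17 = 9 — not in {0, 2, 3, 5, 6, 7, 11, 12, 13, 14}.
So q = 43 is the smallest counterexample.

q = 43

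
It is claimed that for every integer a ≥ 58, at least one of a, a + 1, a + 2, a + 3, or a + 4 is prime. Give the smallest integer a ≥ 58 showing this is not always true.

We need the least integer a ≥ 58 for which a, a + 1, a + 2, a + 3, a + 4 are all composite.
a = 58: 59 is prime.
a = 59: 59 is prime.
a = 60: 61 is prime.
a = 61: 61 is prime.
a = 62: 62 = 2 × 31; 63 = 3 × 21; 64 = 2 × 32; 65 = 5 × 13; 66 = 2 × 33 — all composite.

a = 62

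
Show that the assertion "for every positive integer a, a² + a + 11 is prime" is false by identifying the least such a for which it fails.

a = 10

We need the least positive integer a for which a² + a + 11 is not prime.
For a = 1, 2, 3, 4, 5, 6, 7, 8, 9 the conclusion holds.
a = 10: a² + a + 11 = 121 = 11 × 11, composite.
So a = 10 is the smallest counterexample.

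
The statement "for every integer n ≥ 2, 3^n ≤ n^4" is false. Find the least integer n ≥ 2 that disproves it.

We need the least integer n ≥ 2 for which 3^n > n^4.
n = 2: 3^n = 9 and n^4 = 16, so 9 ≤ 16.
n = 3: 3^n = 27 and n^4 = 81, so 27 ≤ 81.
n = 4: 3^n = 81 and n^4 = 256, so 81 ≤ 256.
n = 5: 3^n = 243 and n^4 = 625, so 243 ≤ 625.
n = 6: 3^n = 729 and n^4 = 1296, so 729 ≤ 1296.
n = 7: 3^n = 2187 and n^4 = 2401, so 2187 ≤ 2401.
n = 8: 3^n = 6561 and n^4 = 4096, so 6561 > 4096.

n = 8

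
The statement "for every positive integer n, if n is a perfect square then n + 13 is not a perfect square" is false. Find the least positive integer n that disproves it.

n = 36

A counterexample is any positive integer n such that n is a perfect square but n + 13 is a perfect square; we check each in order.
The first 5 eligible values, up to n = 25, all satisfy the conclusion.
n = 36: 36 = 6² and 36 + 13 = 49 = 7².
So n = 36 is the smallest counterexample.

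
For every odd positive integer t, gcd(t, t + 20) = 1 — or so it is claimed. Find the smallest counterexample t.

We need the least odd positive integer t for which gcd(t, t + 20) > 1.
t = 1: gcd(1, 21) = 1.
t = 3: gcd(3, 23) = 1.
t = 5: gcd(5, 25) = 5.
Thus t = 5 disproves the claim, and no smaller t works.

t = 5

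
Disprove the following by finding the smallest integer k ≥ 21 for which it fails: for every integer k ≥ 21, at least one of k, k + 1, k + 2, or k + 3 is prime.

k = 24

k = 21: 23 is prime.
k = 22: 23 is prime.
k = 23: 23 is prime.
k = 24: 24 = 2 × 12; 25 = 5 × 5; 26 = 2 × 13; 27 = 3 × 9 — all composite.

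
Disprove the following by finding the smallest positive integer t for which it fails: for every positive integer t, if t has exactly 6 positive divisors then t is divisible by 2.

t = 45

Check each positive integer t in order until t has exactly 6 positive divisors but t is not divisible by 2.
For t = 12, 18, 20, 28, 32, 44 the conclusion holds.
t = 45: τ(45) = 6; 45 mod 2 = 1.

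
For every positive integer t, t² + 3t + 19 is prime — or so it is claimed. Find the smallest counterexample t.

Check each positive integer t in order until t² + 3t + 19 is not prime.
For t = 1, 2, 3, 4, …, 12, 13, 14 the conclusion holds.
t = 15: t² + 3t + 19 = 289 = 17 × 17, composite.

t = 15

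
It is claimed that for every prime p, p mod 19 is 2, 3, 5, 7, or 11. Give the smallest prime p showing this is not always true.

p = 13

A counterexample is any prime p such that the claim fails; we check each in order.
The first 5 eligible values, up to p = 11, all satisfy the conclusion.
p = 13: 13 mod 19 = 13 — not in {2, 3, 5, 7, 11}.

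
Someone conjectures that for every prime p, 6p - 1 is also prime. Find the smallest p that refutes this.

p = 11

For p = 2, 3, 5, 7 the conclusion holds.
p = 11: 6p - 1 = 65 = 5 × 13, not prime.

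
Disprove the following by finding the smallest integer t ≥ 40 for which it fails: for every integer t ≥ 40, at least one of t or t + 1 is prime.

The first 4 eligible values, up to t = 43, all satisfy the conclusion.
t = 44: 44 = 2 × 22; 45 = 3 × 15 — both composite.
So t = 44 is the smallest counterexample.

t = 44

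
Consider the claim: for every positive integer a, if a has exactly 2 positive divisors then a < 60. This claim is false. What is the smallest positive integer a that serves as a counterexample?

a = 61

A counterexample is any positive integer a such that a has exactly 2 positive divisors but the claim fails; we check each in order.
The first 17 eligible values, up to a = 59, all satisfy the conclusion.
a = 61: τ(61) = 2; 61 ≥ 60.
So a = 61 is the smallest counterexample.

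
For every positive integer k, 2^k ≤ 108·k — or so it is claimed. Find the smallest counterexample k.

We need the least positive integer k for which 2^k > 108·k.
For k = 1, 2, 3, 4, 5, 6, 7, 8, 9, 10 the conclusion holds.
k = 11: 2^k = 2048 and 108·k = 1188, so 2048 > 1188.

k = 11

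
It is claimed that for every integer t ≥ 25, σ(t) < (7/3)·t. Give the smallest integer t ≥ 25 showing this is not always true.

t = 30

We need the least integer t ≥ 25 for which the claim fails.
t = 25: σ(25) = 31; 31 < 175/3.
t = 26: σ(26) = 42; 42 < 182/3.
t = 27: σ(27) = 40; 40 < 63.
t = 28: σ(28) = 56; 56 < 196/3.
t = 29: σ(29) = 30; 30 < 203/3.
t = 30: σ(30) = 72; 72 ≥ 70.
Thus t = 30 disproves the claim, and no smaller t works.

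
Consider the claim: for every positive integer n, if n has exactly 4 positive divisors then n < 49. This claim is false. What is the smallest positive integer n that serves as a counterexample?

Check each positive integer n in order until n has exactly 4 positive divisors but the claim fails.
For n = 6, 8, 10, 14, …, 38, 39, 46 the conclusion holds.
n = 51: τ(51) = 4; 51 ≥ 49.

n = 51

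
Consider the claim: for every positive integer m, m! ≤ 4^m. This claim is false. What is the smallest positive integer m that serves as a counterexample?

The first 8 eligible values, up to m = 8, all satisfy the conclusion.
m = 9: m! = 362880 and 4^m = 262144, so 362880 > 262144.

m = 9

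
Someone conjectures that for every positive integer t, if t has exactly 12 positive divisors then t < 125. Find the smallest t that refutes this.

t = 126

A counterexample is any positive integer t such that t has exactly 12 positive divisors but the claim fails; we check each in order.
The first 6 eligible values, up to t = 108, all satisfy the conclusion.
t = 126: τ(126) = 12; 126 ≥ 125.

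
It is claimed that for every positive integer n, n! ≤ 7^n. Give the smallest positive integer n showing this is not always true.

We need the least positive integer n for which n! > 7^n.
For n = 1, 2, 3, 4, …, 14, 15, 16 the conclusion holds.
n = 17: n! = 355687428096000 and 7^n = 232630513987207, so 355687428096000 > 232630513987207.
So n = 17 is the smallest counterexample.

n = 17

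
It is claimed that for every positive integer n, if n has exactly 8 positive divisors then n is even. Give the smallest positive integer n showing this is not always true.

For n = 24, 30, 40, 42, …, 88, 102, 104 the conclusion holds.
n = 105: divisors of 105: 1, 3, 5, 7, 15, 21, 35, 105; 105 is odd.

n = 105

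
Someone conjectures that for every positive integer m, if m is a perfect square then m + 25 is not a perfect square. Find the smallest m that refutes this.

m = 144

A counterexample is any positive integer m such that m is a perfect square but m + 25 is a perfect square; we check each in order.
For m = 1, 4, 9, 16, …, 81, 100, 121 the conclusion holds.
m = 144: 144 = 12² and 144 + 25 = 169 = 13².
So m = 144 is the smallest counterexample.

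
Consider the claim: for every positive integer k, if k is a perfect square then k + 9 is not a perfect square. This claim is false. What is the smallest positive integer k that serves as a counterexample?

Check each positive integer k in order until k is a perfect square but k + 9 is a perfect square.
k = 1: 1 + 9 = 10, not a perfect square.
k = 4: 4 + 9 = 13, not a perfect square.
k = 9: 9 + 9 = 18, not a perfect square.
k = 16: 16 = 4² and 16 + 9 = 25 = 5².

k = 16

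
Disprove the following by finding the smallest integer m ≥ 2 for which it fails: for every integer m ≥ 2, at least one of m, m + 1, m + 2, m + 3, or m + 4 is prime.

m = 24

A counterexample is any integer m ≥ 2 such that m, m + 1, m + 2, m + 3, m + 4 are all composite; we check each in order.
For m = 2, 3, 4, 5, …, 21, 22, 23 the conclusion holds.
m = 24: 24 = 2 × 12; 25 = 5 × 5; 26 = 2 × 13; 27 = 3 × 9; 28 = 2 × 14 — all composite.
Hence m = 24 is a counterexample.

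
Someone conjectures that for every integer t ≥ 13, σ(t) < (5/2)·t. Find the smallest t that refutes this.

We need the least integer t ≥ 13 for which the claim fails.
For t = 13, 14, 15, 16, …, 21, 22, 23 the conclusion holds.
t = 24: σ(24) = 60; 60 ≥ 60.
Thus t = 24 disproves the claim, and no smaller t works.

t = 24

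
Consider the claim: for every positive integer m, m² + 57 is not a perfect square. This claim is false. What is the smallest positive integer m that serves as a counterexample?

m = 8

Check each positive integer m in order until m² + 57 is a perfect square.
The first 7 eligible values, up to m = 7, all satisfy the conclusion.
m = 8: 8² + 57 = 121 = 11², a perfect square.
Thus m = 8 disproves the claim, and no smaller m works.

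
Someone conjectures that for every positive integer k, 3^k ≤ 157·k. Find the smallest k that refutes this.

We need the least positive integer k for which 3^k > 157·k.
The first 6 eligible values, up to k = 6, all satisfy the conclusion.
k = 7: 3^k = 2187 and 157·k = 1099, so 2187 > 1099.
So k = 7 is the smallest counterexample.

k = 7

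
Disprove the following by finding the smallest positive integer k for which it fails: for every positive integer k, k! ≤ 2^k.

k = 4

We need the least positive integer k for which k! > 2^k.
For k = 1, 2, 3 the conclusion holds.
k = 4: k! = 24 and 2^k = 16, so 24 > 16.
So k = 4 is the smallest counterexample.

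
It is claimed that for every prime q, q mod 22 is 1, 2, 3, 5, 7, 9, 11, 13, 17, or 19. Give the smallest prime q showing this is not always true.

q = 37

For q = 2, 3, 5, 7, …, 23, 29, 31 the conclusion holds.
q = 37: 37 mod 22 = 15 — not in {1, 2, 3, 5, 7, 9, 11, 13, 17, 19}.
Hence q = 37 is a counterexample.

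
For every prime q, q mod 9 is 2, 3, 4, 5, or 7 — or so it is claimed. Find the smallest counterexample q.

We need the least prime q for which the claim fails.
The first 6 eligible values, up to q = 13, all satisfy the conclusion.
q = 17: 17 mod 9 = 8 — not in {2, 3, 4, 5, 7}.
Hence q = 17 is a counterexample.

q = 17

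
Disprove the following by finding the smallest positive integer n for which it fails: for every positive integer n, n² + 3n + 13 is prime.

n = 9

A counterexample is any positive integer n such that n² + 3n + 13 is not prime; we check each in order.
For n = 1, 2, 3, 4, 5, 6, 7, 8 the conclusion holds.
n = 9: n² + 3n + 13 = 121 = 11 × 11, composite.
Hence n = 9 is a counterexample.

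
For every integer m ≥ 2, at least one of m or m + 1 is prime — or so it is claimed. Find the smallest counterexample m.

m = 8

A counterexample is any integer m ≥ 2 such that m, m + 1 are both composite; we check each in order.
For m = 2, 3, 4, 5, 6, 7 the conclusion holds.
m = 8: 8 = 2 × 4; 9 = 3 × 3 — both composite.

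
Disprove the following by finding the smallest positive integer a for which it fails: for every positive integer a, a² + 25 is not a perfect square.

For a = 1, 2, 3, 4, …, 9, 10, 11 the conclusion holds.
a = 12: 12² + 25 = 169 = 13², a perfect square.
Hence a = 12 is a counterexample.

a = 12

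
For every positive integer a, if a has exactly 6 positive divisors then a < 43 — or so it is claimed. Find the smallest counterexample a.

a = 44

A counterexample is any positive integer a such that a has exactly 6 positive divisors but the claim fails; we check each in order.
The first 5 eligible values, up to a = 32, all satisfy the conclusion.
a = 44: τ(44) = 6; 44 ≥ 43.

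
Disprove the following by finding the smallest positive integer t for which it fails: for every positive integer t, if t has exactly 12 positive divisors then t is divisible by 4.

t = 60: τ(60) = 12; 60 mod 4 = 0.
t = 72: τ(72) = 12; 72 mod 4 = 0.
t = 84: τ(84) = 12; 84 mod 4 = 0.
t = 90: τ(90) = 12; 90 mod 4 = 2.
Hence t = 90 is a counterexample.

t = 90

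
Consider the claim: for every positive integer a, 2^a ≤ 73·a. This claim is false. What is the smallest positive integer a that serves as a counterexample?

a = 10

Check each positive integer a in order until 2^a > 73·a.
For a = 1, 2, 3, 4, 5, 6, 7, 8, 9 the conclusion holds.
a = 10: 2^a = 1024 and 73·a = 730, so 1024 > 730.
So a = 10 is the smallest counterexample.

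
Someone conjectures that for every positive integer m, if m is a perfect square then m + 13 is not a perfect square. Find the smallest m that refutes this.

A counterexample is any positive integer m such that m is a perfect square but m + 13 is a perfect square; we check each in order.
For m = 1, 4, 9, 16, 25 the conclusion holds.
m = 36: 36 = 6² and 36 + 13 = 49 = 7².

m = 36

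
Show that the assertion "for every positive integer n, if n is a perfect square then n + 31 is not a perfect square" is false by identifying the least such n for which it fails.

For n = 1, 4, 9, 16, …, 144, 169, 196 the conclusion holds.
n = 225: 225 = 15² and 225 + 31 = 256 = 16².
So n = 225 is the smallest counterexample.

n = 225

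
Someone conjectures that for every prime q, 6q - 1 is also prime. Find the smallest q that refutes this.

q = 11

We need the least prime q for which 6q - 1 is not prime.
q = 2: 6q - 1 = 11, prime.
q = 3: 6q - 1 = 17, prime.
q = 5: 6q - 1 = 29, prime.
q = 7: 6q - 1 = 41, prime.
q = 11: 6q - 1 = 65 = 5 × 13, not prime.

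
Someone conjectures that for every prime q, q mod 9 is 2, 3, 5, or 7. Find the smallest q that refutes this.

q = 2: 2 mod 9 = 2.
q = 3: 3 mod 9 = 3.
q = 5: 5 mod 9 = 5.
q = 7: 7 mod 9 = 7.
q = 11: 11 mod 9 = 2.
q = 13: 13 mod 9 = 4 — not in {2, 3, 5, 7}.

q = 13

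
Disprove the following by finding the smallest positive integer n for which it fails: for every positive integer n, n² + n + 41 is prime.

n = 40

We need the least positive integer n for which n² + n + 41 is not prime.
The first 39 eligible values, up to n = 39, all satisfy the conclusion.
n = 40: n² + n + 41 = 1681 = 41 × 41, composite.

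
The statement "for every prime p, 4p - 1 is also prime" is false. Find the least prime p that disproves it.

p = 7

p = 2: 4p - 1 = 7, prime.
p = 3: 4p - 1 = 11, prime.
p = 5: 4p - 1 = 19, prime.
p = 7: 4p - 1 = 27 = 3 × 9, not prime.
Thus p = 7 disproves the claim, and no smaller p works.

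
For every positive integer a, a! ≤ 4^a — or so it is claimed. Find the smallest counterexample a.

a = 9

We need the least positive integer a for which a! > 4^a.
a = 1: a! = 1 and 4^a = 4, so 1 ≤ 4.
a = 2: a! = 2 and 4^a = 16, so 2 ≤ 16.
a = 3: a! = 6 and 4^a = 64, so 6 ≤ 64.
a = 4: a! = 24 and 4^a = 256, so 24 ≤ 256.
a = 5: a! = 120 and 4^a = 1024, so 120 ≤ 1024.
a = 6: a! = 720 and 4^a = 4096, so 720 ≤ 4096.
a = 7: a! = 5040 and 4^a = 16384, so 5040 ≤ 16384.
a = 8: a! = 40320 and 4^a = 65536, so 40320 ≤ 65536.
a = 9: a! = 362880 and 4^a = 262144, so 362880 > 262144.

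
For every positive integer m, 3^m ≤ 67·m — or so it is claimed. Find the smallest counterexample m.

m = 6

We need the least positive integer m for which 3^m > 67·m.
The first 5 eligible values, up to m = 5, all satisfy the conclusion.
m = 6: 3^m = 729 and 67·m = 402, so 729 > 402.
Hence m = 6 is a counterexample.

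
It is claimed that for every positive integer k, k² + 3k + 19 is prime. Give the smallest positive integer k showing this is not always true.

k = 15

For k = 1, 2, 3, 4, …, 12, 13, 14 the conclusion holds.
k = 15: k² + 3k + 19 = 289 = 17 × 17, composite.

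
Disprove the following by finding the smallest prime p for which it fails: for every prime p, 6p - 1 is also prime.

Check each prime p in order until 6p - 1 is not prime.
p = 2: 6p - 1 = 11, prime.
p = 3: 6p - 1 = 17, prime.
p = 5: 6p - 1 = 29, prime.
p = 7: 6p - 1 = 41, prime.
p = 11: 6p - 1 = 65 = 5 × 13, not prime.
Hence p = 11 is a counterexample.

p = 11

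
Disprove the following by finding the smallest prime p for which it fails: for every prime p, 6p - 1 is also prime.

A counterexample is any prime p such that 6p - 1 is not prime; we check each in order.
p = 2: 6p - 1 = 11, prime.
p = 3: 6p - 1 = 17, prime.
p = 5: 6p - 1 = 29, prime.
p = 7: 6p - 1 = 41, prime.
p = 11: 6p - 1 = 65 = 5 × 13, not prime.
So p = 11 is the smallest counterexample.

p = 11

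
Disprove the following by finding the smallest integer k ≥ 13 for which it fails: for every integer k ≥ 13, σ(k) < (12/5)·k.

k = 24

A counterexample is any integer k ≥ 13 such that the claim fails; we check each in order.
For k = 13, 14, 15, 16, …, 21, 22, 23 the conclusion holds.
k = 24: σ(24) = 60; 60 ≥ 288/5.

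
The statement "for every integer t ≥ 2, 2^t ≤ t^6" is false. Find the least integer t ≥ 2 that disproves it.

A counterexample is any integer t ≥ 2 such that 2^t > t^6; we check each in order.
The first 28 eligible values, up to t = 29, all satisfy the conclusion.
t = 30: 2^t = 1073741824 and t^6 = 729000000, so 1073741824 > 729000000.
So t = 30 is the smallest counterexample.

t = 30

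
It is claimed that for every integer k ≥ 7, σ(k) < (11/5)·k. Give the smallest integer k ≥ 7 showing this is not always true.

For k = 7, 8, 9, 10, 11 the conclusion holds.
k = 12: σ(12) = 28; 28 ≥ 132/5.

k = 12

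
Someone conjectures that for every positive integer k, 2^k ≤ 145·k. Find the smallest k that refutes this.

We need the least positive integer k for which 2^k > 145·k.
The first 10 eligible values, up to k = 10, all satisfy the conclusion.
k = 11: 2^k = 2048 and 145·k = 1595, so 2048 > 1595.

k = 11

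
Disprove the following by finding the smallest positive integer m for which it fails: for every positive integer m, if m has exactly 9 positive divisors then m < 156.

A counterexample is any positive integer m such that m has exactly 9 positive divisors but the claim fails; we check each in order.
For m = 36, 100 the conclusion holds.
m = 196: τ(196) = 9; 196 ≥ 156.
Hence m = 196 is a counterexample.

m = 196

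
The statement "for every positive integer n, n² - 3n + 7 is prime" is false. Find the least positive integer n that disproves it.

Check each positive integer n in order until n² - 3n + 7 is not prime.
The first 5 eligible values, up to n = 5, all satisfy the conclusion.
n = 6: n² - 3n + 7 = 25 = 5 × 5, composite.

n = 6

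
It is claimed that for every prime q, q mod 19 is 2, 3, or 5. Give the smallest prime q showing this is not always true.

q = 7

q = 2: 2 mod 19 = 2.
q = 3: 3 mod 19 = 3.
q = 5: 5 mod 19 = 5.
q = 7: 7 mod 19 = 7 — not in {2, 3, 5}.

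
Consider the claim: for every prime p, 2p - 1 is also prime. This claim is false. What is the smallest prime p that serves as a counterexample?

For p = 2, 3 the conclusion holds.
p = 5: 2p - 1 = 9 = 3 × 3, not prime.

p = 5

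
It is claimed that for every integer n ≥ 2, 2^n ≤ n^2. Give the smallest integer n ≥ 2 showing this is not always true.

We need the least integer n ≥ 2 for which 2^n > n^2.
n = 2: 2^n = 4 and n^2 = 4, so 4 ≤ 4.
n = 3: 2^n = 8 and n^2 = 9, so 8 ≤ 9.
n = 4: 2^n = 16 and n^2 = 16, so 16 ≤ 16.
n = 5: 2^n = 32 and n^2 = 25, so 32 > 25.

n = 5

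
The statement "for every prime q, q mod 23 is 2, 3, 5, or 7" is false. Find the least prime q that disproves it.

q = 11

q = 2: 2 mod 23 = 2.
q = 3: 3 mod 23 = 3.
q = 5: 5 mod 23 = 5.
q = 7: 7 mod 23 = 7.
q = 11: 11 mod 23 = 11 — not in {2, 3, 5, 7}.
Hence q = 11 is a counterexample.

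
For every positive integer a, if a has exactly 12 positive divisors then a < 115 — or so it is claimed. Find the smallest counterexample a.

We need the least positive integer a for which a has exactly 12 positive divisors but the claim fails.
For a = 60, 72, 84, 90, 96, 108 the conclusion holds.
a = 126: τ(126) = 12; 126 ≥ 115.
Hence a = 126 is a counterexample.

a = 126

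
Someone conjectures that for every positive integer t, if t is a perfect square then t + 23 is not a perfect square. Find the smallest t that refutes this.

Check each positive integer t in order until t is a perfect square but t + 23 is a perfect square.
The first 10 eligible values, up to t = 100, all satisfy the conclusion.
t = 121: 121 = 11² and 121 + 23 = 144 = 12².

t = 121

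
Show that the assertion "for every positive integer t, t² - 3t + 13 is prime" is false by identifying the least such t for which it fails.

t = 12

For t = 1, 2, 3, 4, …, 9, 10, 11 the conclusion holds.
t = 12: t² - 3t + 13 = 121 = 11 × 11, composite.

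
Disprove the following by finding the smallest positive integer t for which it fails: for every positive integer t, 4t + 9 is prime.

A counterexample is any positive integer t such that 4t + 9 is not prime; we check each in order.
t = 1: 4t + 9 = 13, prime.
t = 2: 4t + 9 = 17, prime.
t = 3: 4t + 9 = 21 = 3 × 7, composite.
Thus t = 3 disproves the claim, and no smaller t works.

t = 3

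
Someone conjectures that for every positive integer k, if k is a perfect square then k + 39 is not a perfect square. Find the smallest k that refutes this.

k = 25

We need the least positive integer k for which k is a perfect square but k + 39 is a perfect square.
k = 1: 1 + 39 = 40, not a perfect square.
k = 4: 4 + 39 = 43, not a perfect square.
k = 9: 9 + 39 = 48, not a perfect square.
k = 16: 16 + 39 = 55, not a perfect square.
k = 25: 25 = 5² and 25 + 39 = 64 = 8².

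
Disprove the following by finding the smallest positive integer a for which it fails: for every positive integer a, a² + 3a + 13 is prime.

a = 9

a = 1: a² + 3a + 13 = 17, prime.
a = 2: a² + 3a + 13 = 23, prime.
a = 3: a² + 3a + 13 = 31, prime.
a = 4: a² + 3a + 13 = 41, prime.
a = 5: a² + 3a + 13 = 53, prime.
a = 6: a² + 3a + 13 = 67, prime.
a = 7: a² + 3a + 13 = 83, prime.
a = 8: a² + 3a + 13 = 101, prime.
a = 9: a² + 3a + 13 = 121 = 11 × 11, composite.
Thus a = 9 disproves the claim, and no smaller a works.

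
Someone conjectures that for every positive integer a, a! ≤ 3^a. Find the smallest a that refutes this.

Check each positive integer a in order until a! > 3^a.
The first 6 eligible values, up to a = 6, all satisfy the conclusion.
a = 7: a! = 5040 and 3^a = 2187, so 5040 > 2187.
Hence a = 7 is a counterexample.

a = 7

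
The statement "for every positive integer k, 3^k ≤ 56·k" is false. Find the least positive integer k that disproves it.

k = 6

The first 5 eligible values, up to k = 5, all satisfy the conclusion.
k = 6: 3^k = 729 and 56·k = 336, so 729 > 336.
Thus k = 6 disproves the claim, and no smaller k works.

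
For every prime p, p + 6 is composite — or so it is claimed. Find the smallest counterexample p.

p = 5

A counterexample is any prime p such that p + 6 is prime; we check each in order.
p = 2: p + 6 = 8 = 2 × 4, composite.
p = 3: p + 6 = 9 = 3 × 3, composite.
p = 5: p + 6 = 11, prime — not composite.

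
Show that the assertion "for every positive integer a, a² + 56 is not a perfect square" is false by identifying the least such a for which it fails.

a = 1: 1² + 56 = 57, not a perfect square.
a = 2: 2² + 56 = 60, not a perfect square.
a = 3: 3² + 56 = 65, not a perfect square.
a = 4: 4² + 56 = 72, not a perfect square.
a = 5: 5² + 56 = 81 = 9², a perfect square.
Hence a = 5 is a counterexample.

a = 5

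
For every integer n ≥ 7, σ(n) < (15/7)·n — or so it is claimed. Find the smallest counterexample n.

n = 12

Check each integer n ≥ 7 in order until the claim fails.
The first 5 eligible values, up to n = 11, all satisfy the conclusion.
n = 12: σ(12) = 28; 28 ≥ 180/7.
So n = 12 is the smallest counterexample.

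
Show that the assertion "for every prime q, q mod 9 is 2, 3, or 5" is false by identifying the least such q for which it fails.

For q = 2, 3, 5 the conclusion holds.
q = 7: 7 mod 9 = 7 — not in {2, 3, 5}.

q = 7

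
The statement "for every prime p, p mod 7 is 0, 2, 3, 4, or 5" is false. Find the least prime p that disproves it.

p = 13

p = 2: 2 mod 7 = 2.
p = 3: 3 mod 7 = 3.
p = 5: 5 mod 7 = 5.
p = 7: 7 mod 7 = 0.
p = 11: 11 mod 7 = 4.
p = 13: 13 mod 7 = 6 — not in {0, 2, 3, 4, 5}.
So p = 13 is the smallest counterexample.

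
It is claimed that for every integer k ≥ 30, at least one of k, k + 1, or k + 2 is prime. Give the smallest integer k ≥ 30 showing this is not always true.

k = 32

Check each integer k ≥ 30 in order until k, k + 1, k + 2 are all composite.
k = 30: 31 is prime.
k = 31: 31 is prime.
k = 32: 32 = 2 × 16; 33 = 3 × 11; 34 = 2 × 17 — all composite.
Thus k = 32 disproves the claim, and no smaller k works.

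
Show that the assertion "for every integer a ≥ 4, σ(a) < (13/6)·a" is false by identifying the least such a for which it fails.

We need the least integer a ≥ 4 for which the claim fails.
For a = 4, 5, 6, 7, 8, 9, 10, 11 the conclusion holds.
a = 12: σ(12) = 28; 28 ≥ 26.
So a = 12 is the smallest counterexample.

a = 12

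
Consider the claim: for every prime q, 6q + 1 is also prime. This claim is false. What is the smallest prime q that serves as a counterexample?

q = 2: 6q + 1 = 13, prime.
q = 3: 6q + 1 = 19, prime.
q = 5: 6q + 1 = 31, prime.
q = 7: 6q + 1 = 43, prime.
q = 11: 6q + 1 = 67, prime.
q = 13: 6q + 1 = 79, prime.
q = 17: 6q + 1 = 103, prime.
q = 19: 6q + 1 = 115 = 5 × 23, not prime.
So q = 19 is the smallest counterexample.

q = 19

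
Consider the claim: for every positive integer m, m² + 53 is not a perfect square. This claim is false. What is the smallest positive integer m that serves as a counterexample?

For m = 1, 2, 3, 4, …, 23, 24, 25 the conclusion holds.
m = 26: 26² + 53 = 729 = 27², a perfect square.

m = 26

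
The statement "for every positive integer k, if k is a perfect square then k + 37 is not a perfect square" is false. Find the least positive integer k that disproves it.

k = 324

Check each positive integer k in order until k is a perfect square but k + 37 is a perfect square.
For k = 1, 4, 9, 16, …, 225, 256, 289 the conclusion holds.
k = 324: 324 = 18² and 324 + 37 = 361 = 19².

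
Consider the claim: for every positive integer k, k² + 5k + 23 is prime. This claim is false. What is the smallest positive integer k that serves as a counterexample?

We need the least positive integer k for which k² + 5k + 23 is not prime.
The first 13 eligible values, up to k = 13, all satisfy the conclusion.
k = 14: k² + 5k + 23 = 289 = 17 × 17, composite.
So k = 14 is the smallest counterexample.

k = 14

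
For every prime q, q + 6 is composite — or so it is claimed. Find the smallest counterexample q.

For q = 2, 3 the conclusion holds.
q = 5: q + 6 = 11, prime — not composite.

q = 5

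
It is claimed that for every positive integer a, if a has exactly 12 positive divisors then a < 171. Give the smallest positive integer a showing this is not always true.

Check each positive integer a in order until a has exactly 12 positive divisors but the claim fails.
The first 12 eligible values, up to a = 160, all satisfy the conclusion.
a = 198: τ(198) = 12; 198 ≥ 171.
Thus a = 198 disproves the claim, and no smaller a works.

a = 198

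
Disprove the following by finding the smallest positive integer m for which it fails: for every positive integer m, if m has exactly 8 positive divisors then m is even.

We need the least positive integer m for which m has exactly 8 positive divisors but m is odd.
For m = 24, 30, 40, 42, …, 88, 102, 104 the conclusion holds.
m = 105: divisors of 105: 1, 3, 5, 7, 15, 21, 35, 105; 105 is odd.

m = 105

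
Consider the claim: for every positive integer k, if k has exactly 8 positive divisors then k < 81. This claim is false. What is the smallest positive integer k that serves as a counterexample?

We need the least positive integer k for which k has exactly 8 positive divisors but the claim fails.
For k = 24, 30, 40, 42, 54, 56, 66, 70, 78 the conclusion holds.
k = 88: τ(88) = 8; 88 ≥ 81.
So k = 88 is the smallest counterexample.

k = 88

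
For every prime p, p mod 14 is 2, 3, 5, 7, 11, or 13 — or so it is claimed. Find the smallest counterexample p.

We need the least prime p for which the claim fails.
p = 2: 2 mod 14 = 2.
p = 3: 3 mod 14 = 3.
p = 5: 5 mod 14 = 5.
p = 7: 7 mod 14 = 7.
p = 11: 11 mod 14 = 11.
p = 13: 13 mod 14 = 13.
p = 17: 17 mod 14 = 3.
p = 19: 19 mod 14 = 5.
p = 23: 23 mod 14 = 9 — not in {2, 3, 5, 7, 11, 13}.

p = 23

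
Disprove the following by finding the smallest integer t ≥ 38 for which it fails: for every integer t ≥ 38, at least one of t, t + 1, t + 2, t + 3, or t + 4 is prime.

For t = 38, 39, 40, 41, 42, 43, 44, 45, 46, 47 the conclusion holds.
t = 48: 48 = 2 × 24; 49 = 7 × 7; 50 = 2 × 25; 51 = 3 × 17; 52 = 2 × 26 — all composite.

t = 48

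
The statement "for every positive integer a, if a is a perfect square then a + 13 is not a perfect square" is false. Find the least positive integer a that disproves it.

We need the least positive integer a for which a is a perfect square but a + 13 is a perfect square.
a = 1: 1 + 13 = 14, not a perfect square.
a = 4: 4 + 13 = 17, not a perfect square.
a = 9: 9 + 13 = 22, not a perfect square.
a = 16: 16 + 13 = 29, not a perfect square.
a = 25: 25 + 13 = 38, not a perfect square.
a = 36: 36 = 6² and 36 + 13 = 49 = 7².
So a = 36 is the smallest counterexample.

a = 36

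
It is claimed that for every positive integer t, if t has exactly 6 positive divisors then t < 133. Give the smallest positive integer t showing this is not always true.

t = 147

We need the least positive integer t for which t has exactly 6 positive divisors but the claim fails.
For t = 12, 18, 20, 28, …, 116, 117, 124 the conclusion holds.
t = 147: τ(147) = 6; 147 ≥ 133.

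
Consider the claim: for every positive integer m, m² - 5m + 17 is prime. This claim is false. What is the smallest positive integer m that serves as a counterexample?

A counterexample is any positive integer m such that m² - 5m + 17 is not prime; we check each in order.
For m = 1, 2, 3, 4, …, 10, 11, 12 the conclusion holds.
m = 13: m² - 5m + 17 = 121 = 11 × 11, composite.

m = 13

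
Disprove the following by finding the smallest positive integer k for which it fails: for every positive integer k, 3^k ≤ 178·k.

k = 7

For k = 1, 2, 3, 4, 5, 6 the conclusion holds.
k = 7: 3^k = 2187 and 178·k = 1246, so 2187 > 1246.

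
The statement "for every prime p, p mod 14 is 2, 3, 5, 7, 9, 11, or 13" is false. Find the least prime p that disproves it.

A counterexample is any prime p such that the claim fails; we check each in order.
For p = 2, 3, 5, 7, 11, 13, 17, 19, 23 the conclusion holds.
p = 29: 29 mod 14 = 1 — not in {2, 3, 5, 7, 9, 11, 13}.
So p = 29 is the smallest counterexample.

p = 29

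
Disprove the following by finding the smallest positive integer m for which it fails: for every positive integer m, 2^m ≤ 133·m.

Check each positive integer m in order until 2^m > 133·m.
The first 10 eligible values, up to m = 10, all satisfy the conclusion.
m = 11: 2^m = 2048 and 133·m = 1463, so 2048 > 1463.

m = 11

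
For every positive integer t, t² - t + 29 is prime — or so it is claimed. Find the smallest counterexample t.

We need the least positive integer t for which t² - t + 29 is not prime.
For t = 1, 2 the conclusion holds.
t = 3: t² - t + 29 = 35 = 5 × 7, composite.
Hence t = 3 is a counterexample.

t = 3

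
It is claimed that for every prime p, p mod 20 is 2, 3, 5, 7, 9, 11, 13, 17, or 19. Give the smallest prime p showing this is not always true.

Check each prime p in order until the claim fails.
The first 12 eligible values, up to p = 37, all satisfy the conclusion.
p = 41: 41 mod 20 = 1 — not in {2, 3, 5, 7, 9, 11, 13, 17, 19}.
Thus p = 41 disproves the claim, and no smaller p works.

p = 41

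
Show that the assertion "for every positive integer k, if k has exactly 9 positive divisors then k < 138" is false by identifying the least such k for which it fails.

k = 196

For k = 36, 100 the conclusion holds.
k = 196: τ(196) = 9; 196 ≥ 138.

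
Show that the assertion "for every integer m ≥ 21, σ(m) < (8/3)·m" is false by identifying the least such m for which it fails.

For m = 21, 22, 23, 24, …, 57, 58, 59 the conclusion holds.
m = 60: σ(60) = 168; 168 ≥ 160.
Hence m = 60 is a counterexample.

m = 60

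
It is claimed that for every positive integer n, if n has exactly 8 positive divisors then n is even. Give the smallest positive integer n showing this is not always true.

For n = 24, 30, 40, 42, …, 88, 102, 104 the conclusion holds.
n = 105: divisors of 105: 1, 3, 5, 7, 15, 21, 35, 105; 105 is odd.

n = 105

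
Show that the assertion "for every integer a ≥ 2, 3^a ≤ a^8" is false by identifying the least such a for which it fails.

The first 21 eligible values, up to a = 22, all satisfy the conclusion.
a = 23: 3^a = 94143178827 and a^8 = 78310985281, so 94143178827 > 78310985281.
So a = 23 is the smallest counterexample.

a = 23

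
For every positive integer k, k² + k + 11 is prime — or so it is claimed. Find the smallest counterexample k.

Check each positive integer k in order until k² + k + 11 is not prime.
For k = 1, 2, 3, 4, 5, 6, 7, 8, 9 the conclusion holds.
k = 10: k² + k + 11 = 121 = 11 × 11, composite.
Thus k = 10 disproves the claim, and no smaller k works.

k = 10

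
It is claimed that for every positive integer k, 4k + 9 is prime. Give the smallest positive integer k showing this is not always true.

k = 3

For k = 1, 2 the conclusion holds.
k = 3: 4k + 9 = 21 = 3 × 7, composite.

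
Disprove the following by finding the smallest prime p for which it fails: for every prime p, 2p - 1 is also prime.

p = 5

Check each prime p in order until 2p - 1 is not prime.
p = 2: 2p - 1 = 3, prime.
p = 3: 2p - 1 = 5, prime.
p = 5: 2p - 1 = 9 = 3 × 3, not prime.
Thus p = 5 disproves the claim, and no smaller p works.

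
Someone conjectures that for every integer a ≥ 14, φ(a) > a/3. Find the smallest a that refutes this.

a = 18

Check each integer a ≥ 14 in order until the claim fails.
a = 14: φ(14) = 6 and 14/3 = 14/3, so φ(14) > 14/3.
a = 15: φ(15) = 8 and 15/3 = 5, so φ(15) > 15/3.
a = 16: φ(16) = 8 and 16/3 = 16/3, so φ(16) > 16/3.
a = 17: φ(17) = 16 and 17/3 = 17/3, so φ(17) > 17/3.
a = 18: φ(18) = 6 and 18/3 = 6, so φ(18) ≤ 18/3.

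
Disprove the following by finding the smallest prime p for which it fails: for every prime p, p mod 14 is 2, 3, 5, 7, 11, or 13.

p = 23

A counterexample is any prime p such that the claim fails; we check each in order.
p = 2: 2 mod 14 = 2.
p = 3: 3 mod 14 = 3.
p = 5: 5 mod 14 = 5.
p = 7: 7 mod 14 = 7.
p = 11: 11 mod 14 = 11.
p = 13: 13 mod 14 = 13.
p = 17: 17 mod 14 = 3.
p = 19: 19 mod 14 = 5.
p = 23: 23 mod 14 = 9 — not in {2, 3, 5, 7, 11, 13}.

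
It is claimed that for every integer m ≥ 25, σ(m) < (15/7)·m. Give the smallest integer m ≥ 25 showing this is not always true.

m = 30

A counterexample is any integer m ≥ 25 such that the claim fails; we check each in order.
For m = 25, 26, 27, 28, 29 the conclusion holds.
m = 30: σ(30) = 72; 72 ≥ 450/7.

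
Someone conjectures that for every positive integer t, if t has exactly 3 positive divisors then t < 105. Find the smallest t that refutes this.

A counterexample is any positive integer t such that t has exactly 3 positive divisors but the claim fails; we check each in order.
t = 4: τ(4) = 3; 4 < 105.
t = 9: τ(9) = 3; 9 < 105.
t = 25: τ(25) = 3; 25 < 105.
t = 49: τ(49) = 3; 49 < 105.
t = 121: τ(121) = 3; 121 ≥ 105.
Thus t = 121 disproves the claim, and no smaller t works.

t = 121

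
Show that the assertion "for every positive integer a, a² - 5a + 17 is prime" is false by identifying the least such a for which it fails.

We need the least positive integer a for which a² - 5a + 17 is not prime.
For a = 1, 2, 3, 4, …, 10, 11, 12 the conclusion holds.
a = 13: a² - 5a + 17 = 121 = 11 × 11, composite.
Hence a = 13 is a counterexample.

a = 13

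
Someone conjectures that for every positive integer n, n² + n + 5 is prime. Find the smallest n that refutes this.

n = 4

n = 1: n² + n + 5 = 7, prime.
n = 2: n² + n + 5 = 11, prime.
n = 3: n² + n + 5 = 17, prime.
n = 4: n² + n + 5 = 25 = 5 × 5, composite.
Hence n = 4 is a counterexample.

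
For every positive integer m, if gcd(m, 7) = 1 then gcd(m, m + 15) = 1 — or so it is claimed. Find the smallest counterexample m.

m = 3

Check each positive integer m in order until gcd(m, 7) = 1 but gcd(m, m + 15) > 1.
m = 1: gcd(1, 16) = 1.
m = 2: gcd(2, 17) = 1.
m = 3: gcd(3, 18) = 3.
Thus m = 3 disproves the claim, and no smaller m works.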